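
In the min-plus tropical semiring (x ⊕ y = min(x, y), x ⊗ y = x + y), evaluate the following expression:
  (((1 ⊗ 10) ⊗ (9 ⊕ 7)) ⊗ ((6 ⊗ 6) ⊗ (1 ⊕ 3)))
(((1 ⊗ 10) ⊗ (9 ⊕ 7)) ⊗ ((6 ⊗ 6) ⊗ (1 ⊕ 3))) = 31

Expand innermost to outermost. Recall ⊕ takes the minimum of its arguments and ⊗ takes their sum. Working out the expression (((1 ⊗ 10) ⊗ (9 ⊕ 7)) ⊗ ((6 ⊗ 6) ⊗ (1 ⊕ 3))) gives 31.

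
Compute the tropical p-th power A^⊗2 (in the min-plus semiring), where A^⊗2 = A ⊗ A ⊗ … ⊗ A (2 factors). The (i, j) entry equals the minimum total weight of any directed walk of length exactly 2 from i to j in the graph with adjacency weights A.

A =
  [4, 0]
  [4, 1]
A^⊗2 =
  [4, 1]
  [5, 2]

Each entry (A^⊗2)_ij equals the minimum over all length-2 walks i = v_0 → v_1 → … → v_2 = j of Σ_t A[v_t][v_{t+1}]. For example, for (i, j) = (0, 1) we minimise over 2 possible intermediate vertex sequences; the minimum is 1, attained along the walk 0 → 1 → 1.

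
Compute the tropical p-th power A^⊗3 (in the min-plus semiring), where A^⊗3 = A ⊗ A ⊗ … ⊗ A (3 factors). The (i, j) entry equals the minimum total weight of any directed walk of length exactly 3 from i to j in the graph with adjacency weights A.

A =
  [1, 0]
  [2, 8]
A^⊗3 =
  [3, 2]
  [4, 3]

Each entry (A^⊗3)_ij equals the minimum over all length-3 walks i = v_0 → v_1 → … → v_3 = j of Σ_t A[v_t][v_{t+1}]. For example, for (i, j) = (0, 1) we minimise over 4 possible intermediate vertex sequences; the minimum is 2, attained along the walk 0 → 0 → 0 → 1.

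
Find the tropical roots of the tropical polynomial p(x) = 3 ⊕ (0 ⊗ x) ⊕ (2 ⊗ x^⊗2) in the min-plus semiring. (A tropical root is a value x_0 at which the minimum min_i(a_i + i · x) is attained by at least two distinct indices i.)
Roots: {-2, 3}

Each tropical root is a break point of the lower envelope of the lines y = a_i + i · x (there are 3 lines, with slopes 0, 1, ..., 2). Only the lines that attain the minimum somewhere contribute to roots; other lines are dominated. Here the surviving (envelope) indices are i = 2, i = 1, i = 0.
Intersections between consecutive envelope lines give the roots: for adjacent envelope indices i < j the intersection is x = (a_i − a_j) / (j − i). Reading off the sorted break points: {-2, 3}.
Verification: at each break x_0, at least two indices attain the minimum of min_i(a_i + i · x_0).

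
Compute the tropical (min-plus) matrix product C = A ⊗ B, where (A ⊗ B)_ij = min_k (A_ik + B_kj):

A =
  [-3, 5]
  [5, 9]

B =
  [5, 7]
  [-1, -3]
A ⊗ B =
  [2, 2]
  [8, 6]

Apply the min-plus product entry-by-entry:
  C[0][0] = min over k of (A[0][0] + B[0][0] = -3 + 5 = 2, A[0][1] + B[1][0] = 5 + -1 = 4) = 2 (attained at k = 0)
  C[0][1] = min over k of (A[0][0] + B[0][1] = -3 + 7 = 4, A[0][1] + B[1][1] = 5 + -3 = 2) = 2 (attained at k = 1)
  C[1][0] = min over k of (A[1][0] + B[0][0] = 5 + 5 = 10, A[1][1] + B[1][0] = 9 + -1 = 8) = 8 (attained at k = 1)
  C[1][1] = min over k of (A[1][0] + B[0][1] = 5 + 7 = 12, A[1][1] + B[1][1] = 9 + -3 = 6) = 6 (attained at k = 1)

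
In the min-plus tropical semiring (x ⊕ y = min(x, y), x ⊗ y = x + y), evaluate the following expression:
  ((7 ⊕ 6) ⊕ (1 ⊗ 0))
((7 ⊕ 6) ⊕ (1 ⊗ 0)) = 1

Expand innermost to outermost. Recall ⊕ takes the minimum of its arguments and ⊗ takes their sum. Working out the expression ((7 ⊕ 6) ⊕ (1 ⊗ 0)) gives 1.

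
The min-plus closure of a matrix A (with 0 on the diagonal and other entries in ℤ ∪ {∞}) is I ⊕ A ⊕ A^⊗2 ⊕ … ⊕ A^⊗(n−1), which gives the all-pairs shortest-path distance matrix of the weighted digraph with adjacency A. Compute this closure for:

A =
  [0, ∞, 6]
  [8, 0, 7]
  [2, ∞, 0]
Closure =
  [0, ∞, 6]
  [8, 0, 7]
  [2, ∞, 0]

This is the Floyd-Warshall all-pairs shortest-path computation. For each intermediate vertex k = 0, 1, …, 2, update dist[i][j] ← min(dist[i][j], dist[i][k] + dist[k][j]). The final matrix gives, for each (i, j), the minimum total weight of any directed path from i to j (possibly empty when i = j).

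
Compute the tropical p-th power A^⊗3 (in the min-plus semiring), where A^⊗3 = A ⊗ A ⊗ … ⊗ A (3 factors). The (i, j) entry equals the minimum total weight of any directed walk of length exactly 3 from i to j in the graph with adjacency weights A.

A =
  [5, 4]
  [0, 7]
A^⊗3 =
  [9, 8]
  [4, 9]

Each entry (A^⊗3)_ij equals the minimum over all length-3 walks i = v_0 → v_1 → … → v_3 = j of Σ_t A[v_t][v_{t+1}]. For example, for (i, j) = (0, 1) we minimise over 4 possible intermediate vertex sequences; the minimum is 8, attained along the walk 0 → 1 → 0 → 1.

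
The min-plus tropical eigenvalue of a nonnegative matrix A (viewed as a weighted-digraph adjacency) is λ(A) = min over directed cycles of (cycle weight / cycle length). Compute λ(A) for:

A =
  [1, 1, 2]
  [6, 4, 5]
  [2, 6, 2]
λ(A) = 1

Enumerate directed cycles and compute their means (weight / length). Sample:
  cycle 0 → 0: weight = 1, length = 1, mean = 1/1 ≈ 1.000
  cycle 1 → 1: weight = 4, length = 1, mean = 4/1 ≈ 4.000
  cycle 2 → 2: weight = 2, length = 1, mean = 2/1 ≈ 2.000
  cycle 0 → 1 → 0: weight = 7, length = 2, mean = 7/2 ≈ 3.500
  cycle 0 → 2 → 0: weight = 4, length = 2, mean = 4/2 ≈ 2.000
  cycle 1 → 0 → 1: weight = 7, length = 2, mean = 7/2 ≈ 3.500
Minimum mean = 1.000, attained e.g. along the cycle 0 → 0 with weight 1 and length 1. So λ(A) = 1/1 = 1.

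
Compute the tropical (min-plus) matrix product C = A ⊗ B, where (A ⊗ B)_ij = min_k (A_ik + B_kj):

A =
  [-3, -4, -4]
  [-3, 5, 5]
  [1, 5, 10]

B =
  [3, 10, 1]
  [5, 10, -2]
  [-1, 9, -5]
A ⊗ B =
  [-5, 5, -9]
  [0, 7, -2]
  [4, 11, 2]

Apply the min-plus product entry-by-entry:
  C[0][0] = min over k of (A[0][0] + B[0][0] = -3 + 3 = 0, A[0][1] + B[1][0] = -4 + 5 = 1, A[0][2] + B[2][0] = -4 + -1 = -5) = -5 (attained at k = 2)
  C[0][1] = min over k of (A[0][0] + B[0][1] = -3 + 10 = 7, A[0][1] + B[1][1] = -4 + 10 = 6, A[0][2] + B[2][1] = -4 + 9 = 5) = 5 (attained at k = 2)
  C[0][2] = min over k of (A[0][0] + B[0][2] = -3 + 1 = -2, A[0][1] + B[1][2] = -4 + -2 = -6, A[0][2] + B[2][2] = -4 + -5 = -9) = -9 (attained at k = 2)
  C[1][0] = min over k of (A[1][0] + B[0][0] = -3 + 3 = 0, A[1][1] + B[1][0] = 5 + 5 = 10, A[1][2] + B[2][0] = 5 + -1 = 4) = 0 (attained at k = 0)
  C[1][1] = min over k of (A[1][0] + B[0][1] = -3 + 10 = 7, A[1][1] + B[1][1] = 5 + 10 = 15, A[1][2] + B[2][1] = 5 + 9 = 14) = 7 (attained at k = 0)
  C[1][2] = min over k of (A[1][0] + B[0][2] = -3 + 1 = -2, A[1][1] + B[1][2] = 5 + -2 = 3, A[1][2] + B[2][2] = 5 + -5 = 0) = -2 (attained at k = 0)
  C[2][0] = min over k of (A[2][0] + B[0][0] = 1 + 3 = 4, A[2][1] + B[1][0] = 5 + 5 = 10, A[2][2] + B[2][0] = 10 + -1 = 9) = 4 (attained at k = 0)
  C[2][1] = min over k of (A[2][0] + B[0][1] = 1 + 10 = 11, A[2][1] + B[1][1] = 5 + 10 = 15, A[2][2] + B[2][1] = 10 + 9 = 19) = 11 (attained at k = 0)
  C[2][2] = min over k of (A[2][0] + B[0][2] = 1 + 1 = 2, A[2][1] + B[1][2] = 5 + -2 = 3, A[2][2] + B[2][2] = 10 + -5 = 5) = 2 (attained at k = 0)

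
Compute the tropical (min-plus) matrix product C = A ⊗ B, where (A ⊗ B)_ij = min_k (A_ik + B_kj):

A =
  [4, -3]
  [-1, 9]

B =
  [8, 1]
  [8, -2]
A ⊗ B =
  [5, -5]
  [7, 0]

Apply the min-plus product entry-by-entry:
  C[0][0] = min over k of (A[0][0] + B[0][0] = 4 + 8 = 12, A[0][1] + B[1][0] = -3 + 8 = 5) = 5 (attained at k = 1)
  C[0][1] = min over k of (A[0][0] + B[0][1] = 4 + 1 = 5, A[0][1] + B[1][1] = -3 + -2 = -5) = -5 (attained at k = 1)
  C[1][0] = min over k of (A[1][0] + B[0][0] = -1 + 8 = 7, A[1][1] + B[1][0] = 9 + 8 = 17) = 7 (attained at k = 0)
  C[1][1] = min over k of (A[1][0] + B[0][1] = -1 + 1 = 0, A[1][1] + B[1][1] = 9 + -2 = 7) = 0 (attained at k = 0)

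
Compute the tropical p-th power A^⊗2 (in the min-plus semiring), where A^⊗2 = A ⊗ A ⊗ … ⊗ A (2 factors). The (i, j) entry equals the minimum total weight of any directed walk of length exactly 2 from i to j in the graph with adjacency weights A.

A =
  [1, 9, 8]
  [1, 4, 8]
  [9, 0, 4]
A^⊗2 =
  [2, 8, 9]
  [2, 8, 9]
  [1, 4, 8]

Each entry (A^⊗2)_ij equals the minimum over all length-2 walks i = v_0 → v_1 → … → v_2 = j of Σ_t A[v_t][v_{t+1}]. For example, for (i, j) = (0, 2) we minimise over 3 possible intermediate vertex sequences; the minimum is 9, attained along the walk 0 → 0 → 2.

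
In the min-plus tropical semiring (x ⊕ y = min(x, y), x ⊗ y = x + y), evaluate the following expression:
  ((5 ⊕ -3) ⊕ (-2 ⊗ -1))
((5 ⊕ -3) ⊕ (-2 ⊗ -1)) = -3

Expand innermost to outermost. Recall ⊕ takes the minimum of its arguments and ⊗ takes their sum. Working out the expression ((5 ⊕ -3) ⊕ (-2 ⊗ -1)) gives -3.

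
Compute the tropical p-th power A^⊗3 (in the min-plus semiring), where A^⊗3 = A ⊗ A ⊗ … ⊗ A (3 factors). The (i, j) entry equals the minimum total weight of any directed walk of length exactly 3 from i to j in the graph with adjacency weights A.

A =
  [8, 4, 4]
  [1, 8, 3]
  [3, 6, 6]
A^⊗3 =
  [10, 9, 9]
  [6, 10, 8]
  [8, 11, 10]

Each entry (A^⊗3)_ij equals the minimum over all length-3 walks i = v_0 → v_1 → … → v_3 = j of Σ_t A[v_t][v_{t+1}]. For example, for (i, j) = (0, 2) we minimise over 9 possible intermediate vertex sequences; the minimum is 9, attained along the walk 0 → 1 → 0 → 2.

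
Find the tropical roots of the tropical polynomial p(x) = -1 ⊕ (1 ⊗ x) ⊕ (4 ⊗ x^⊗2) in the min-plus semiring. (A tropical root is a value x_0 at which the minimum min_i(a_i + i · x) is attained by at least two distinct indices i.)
Roots: {-3, -2}

Each tropical root is a break point of the lower envelope of the lines y = a_i + i · x (there are 3 lines, with slopes 0, 1, ..., 2). Only the lines that attain the minimum somewhere contribute to roots; other lines are dominated. Here the surviving (envelope) indices are i = 2, i = 1, i = 0.
Intersections between consecutive envelope lines give the roots: for adjacent envelope indices i < j the intersection is x = (a_i − a_j) / (j − i). Reading off the sorted break points: {-3, -2}.
Verification: at each break x_0, at least two indices attain the minimum of min_i(a_i + i · x_0).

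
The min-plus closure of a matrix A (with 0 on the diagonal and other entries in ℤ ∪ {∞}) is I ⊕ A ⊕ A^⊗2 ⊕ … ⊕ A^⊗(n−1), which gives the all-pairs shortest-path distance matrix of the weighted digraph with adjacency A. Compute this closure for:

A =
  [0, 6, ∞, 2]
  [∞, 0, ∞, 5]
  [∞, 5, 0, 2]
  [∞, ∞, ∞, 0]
Closure =
  [0, 6, ∞, 2]
  [∞, 0, ∞, 5]
  [∞, 5, 0, 2]
  [∞, ∞, ∞, 0]

This is the Floyd-Warshall all-pairs shortest-path computation. For each intermediate vertex k = 0, 1, …, 3, update dist[i][j] ← min(dist[i][j], dist[i][k] + dist[k][j]). The final matrix gives, for each (i, j), the minimum total weight of any directed path from i to j (possibly empty when i = j).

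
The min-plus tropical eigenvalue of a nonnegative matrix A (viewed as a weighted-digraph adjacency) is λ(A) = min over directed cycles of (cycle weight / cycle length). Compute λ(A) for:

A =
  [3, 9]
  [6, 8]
λ(A) = 3

Enumerate directed cycles and compute their means (weight / length). Sample:
  cycle 0 → 0: weight = 3, length = 1, mean = 3/1 ≈ 3.000
  cycle 1 → 1: weight = 8, length = 1, mean = 8/1 ≈ 8.000
  cycle 0 → 1 → 0: weight = 15, length = 2, mean = 15/2 ≈ 7.500
  cycle 1 → 0 → 1: weight = 15, length = 2, mean = 15/2 ≈ 7.500
Minimum mean = 3.000, attained e.g. along the cycle 0 → 0 with weight 3 and length 1. So λ(A) = 3/1 = 3.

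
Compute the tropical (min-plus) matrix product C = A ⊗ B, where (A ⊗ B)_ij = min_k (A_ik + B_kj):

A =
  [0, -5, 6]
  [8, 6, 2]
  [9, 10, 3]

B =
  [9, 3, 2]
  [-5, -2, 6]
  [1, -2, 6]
A ⊗ B =
  [-10, -7, 1]
  [1, 0, 8]
  [4, 1, 9]

Apply the min-plus product entry-by-entry:
  C[0][0] = min over k of (A[0][0] + B[0][0] = 0 + 9 = 9, A[0][1] + B[1][0] = -5 + -5 = -10, A[0][2] + B[2][0] = 6 + 1 = 7) = -10 (attained at k = 1)
  C[0][1] = min over k of (A[0][0] + B[0][1] = 0 + 3 = 3, A[0][1] + B[1][1] = -5 + -2 = -7, A[0][2] + B[2][1] = 6 + -2 = 4) = -7 (attained at k = 1)
  C[0][2] = min over k of (A[0][0] + B[0][2] = 0 + 2 = 2, A[0][1] + B[1][2] = -5 + 6 = 1, A[0][2] + B[2][2] = 6 + 6 = 12) = 1 (attained at k = 1)
  C[1][0] = min over k of (A[1][0] + B[0][0] = 8 + 9 = 17, A[1][1] + B[1][0] = 6 + -5 = 1, A[1][2] + B[2][0] = 2 + 1 = 3) = 1 (attained at k = 1)
  C[1][1] = min over k of (A[1][0] + B[0][1] = 8 + 3 = 11, A[1][1] + B[1][1] = 6 + -2 = 4, A[1][2] + B[2][1] = 2 + -2 = 0) = 0 (attained at k = 2)
  C[1][2] = min over k of (A[1][0] + B[0][2] = 8 + 2 = 10, A[1][1] + B[1][2] = 6 + 6 = 12, A[1][2] + B[2][2] = 2 + 6 = 8) = 8 (attained at k = 2)
  C[2][0] = min over k of (A[2][0] + B[0][0] = 9 + 9 = 18, A[2][1] + B[1][0] = 10 + -5 = 5, A[2][2] + B[2][0] = 3 + 1 = 4) = 4 (attained at k = 2)
  C[2][1] = min over k of (A[2][0] + B[0][1] = 9 + 3 = 12, A[2][1] + B[1][1] = 10 + -2 = 8, A[2][2] + B[2][1] = 3 + -2 = 1) = 1 (attained at k = 2)
  C[2][2] = min over k of (A[2][0] + B[0][2] = 9 + 2 = 11, A[2][1] + B[1][2] = 10 + 6 = 16, A[2][2] + B[2][2] = 3 + 6 = 9) = 9 (attained at k = 2)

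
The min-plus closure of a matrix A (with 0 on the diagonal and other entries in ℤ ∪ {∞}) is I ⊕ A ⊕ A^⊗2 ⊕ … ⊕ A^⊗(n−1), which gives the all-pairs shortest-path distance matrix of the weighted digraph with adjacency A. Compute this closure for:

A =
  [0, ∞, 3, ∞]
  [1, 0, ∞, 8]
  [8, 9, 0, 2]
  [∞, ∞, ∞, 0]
Closure =
  [0, 12, 3, 5]
  [1, 0, 4, 6]
  [8, 9, 0, 2]
  [∞, ∞, ∞, 0]

This is the Floyd-Warshall all-pairs shortest-path computation. For each intermediate vertex k = 0, 1, …, 3, update dist[i][j] ← min(dist[i][j], dist[i][k] + dist[k][j]). The final matrix gives, for each (i, j), the minimum total weight of any directed path from i to j (possibly empty when i = j).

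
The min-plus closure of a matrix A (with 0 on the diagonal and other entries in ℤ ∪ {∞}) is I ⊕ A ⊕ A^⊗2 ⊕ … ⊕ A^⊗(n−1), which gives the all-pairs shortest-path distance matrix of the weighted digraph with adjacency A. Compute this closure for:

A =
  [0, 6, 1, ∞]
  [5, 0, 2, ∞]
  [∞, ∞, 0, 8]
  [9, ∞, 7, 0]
Closure =
  [0, 6, 1, 9]
  [5, 0, 2, 10]
  [17, 23, 0, 8]
  [9, 15, 7, 0]

This is the Floyd-Warshall all-pairs shortest-path computation. For each intermediate vertex k = 0, 1, …, 3, update dist[i][j] ← min(dist[i][j], dist[i][k] + dist[k][j]). The final matrix gives, for each (i, j), the minimum total weight of any directed path from i to j (possibly empty when i = j).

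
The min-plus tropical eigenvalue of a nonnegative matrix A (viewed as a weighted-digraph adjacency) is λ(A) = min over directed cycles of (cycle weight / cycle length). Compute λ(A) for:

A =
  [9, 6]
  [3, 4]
λ(A) = 4

Enumerate directed cycles and compute their means (weight / length). Sample:
  cycle 0 → 0: weight = 9, length = 1, mean = 9/1 ≈ 9.000
  cycle 1 → 1: weight = 4, length = 1, mean = 4/1 ≈ 4.000
  cycle 0 → 1 → 0: weight = 9, length = 2, mean = 9/2 ≈ 4.500
  cycle 1 → 0 → 1: weight = 9, length = 2, mean = 9/2 ≈ 4.500
Minimum mean = 4.000, attained e.g. along the cycle 1 → 1 with weight 4 and length 1. So λ(A) = 4/1 = 4.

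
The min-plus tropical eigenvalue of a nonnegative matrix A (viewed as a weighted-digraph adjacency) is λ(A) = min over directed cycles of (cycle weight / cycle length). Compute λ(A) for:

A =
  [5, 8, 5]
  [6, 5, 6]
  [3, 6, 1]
λ(A) = 1

Enumerate directed cycles and compute their means (weight / length). Sample:
  cycle 0 → 0: weight = 5, length = 1, mean = 5/1 ≈ 5.000
  cycle 1 → 1: weight = 5, length = 1, mean = 5/1 ≈ 5.000
  cycle 2 → 2: weight = 1, length = 1, mean = 1/1 ≈ 1.000
  cycle 0 → 1 → 0: weight = 14, length = 2, mean = 14/2 ≈ 7.000
  cycle 0 → 2 → 0: weight = 8, length = 2, mean = 8/2 ≈ 4.000
  cycle 1 → 0 → 1: weight = 14, length = 2, mean = 14/2 ≈ 7.000
Minimum mean = 1.000, attained e.g. along the cycle 2 → 2 with weight 1 and length 1. So λ(A) = 1/1 = 1.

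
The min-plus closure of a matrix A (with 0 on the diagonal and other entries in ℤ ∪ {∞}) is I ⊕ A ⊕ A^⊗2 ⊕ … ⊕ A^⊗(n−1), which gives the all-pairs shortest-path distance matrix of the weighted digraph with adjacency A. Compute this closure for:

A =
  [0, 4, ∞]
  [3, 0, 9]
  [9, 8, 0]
Closure =
  [0, 4, 13]
  [3, 0, 9]
  [9, 8, 0]

This is the Floyd-Warshall all-pairs shortest-path computation. For each intermediate vertex k = 0, 1, …, 2, update dist[i][j] ← min(dist[i][j], dist[i][k] + dist[k][j]). The final matrix gives, for each (i, j), the minimum total weight of any directed path from i to j (possibly empty when i = j).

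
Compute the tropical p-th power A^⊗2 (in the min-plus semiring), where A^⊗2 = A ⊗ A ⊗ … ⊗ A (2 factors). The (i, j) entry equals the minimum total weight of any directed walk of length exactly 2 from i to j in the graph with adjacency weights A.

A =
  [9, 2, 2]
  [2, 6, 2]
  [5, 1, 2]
A^⊗2 =
  [4, 3, 4]
  [7, 3, 4]
  [3, 3, 3]

Each entry (A^⊗2)_ij equals the minimum over all length-2 walks i = v_0 → v_1 → … → v_2 = j of Σ_t A[v_t][v_{t+1}]. For example, for (i, j) = (0, 2) we minimise over 3 possible intermediate vertex sequences; the minimum is 4, attained along the walk 0 → 1 → 2.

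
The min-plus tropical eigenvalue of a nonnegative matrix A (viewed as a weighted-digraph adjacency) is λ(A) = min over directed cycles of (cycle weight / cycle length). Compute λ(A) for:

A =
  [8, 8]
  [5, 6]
λ(A) = 6

Enumerate directed cycles and compute their means (weight / length). Sample:
  cycle 0 → 0: weight = 8, length = 1, mean = 8/1 ≈ 8.000
  cycle 1 → 1: weight = 6, length = 1, mean = 6/1 ≈ 6.000
  cycle 0 → 1 → 0: weight = 13, length = 2, mean = 13/2 ≈ 6.500
  cycle 1 → 0 → 1: weight = 13, length = 2, mean = 13/2 ≈ 6.500
Minimum mean = 6.000, attained e.g. along the cycle 1 → 1 with weight 6 and length 1. So λ(A) = 6/1 = 6.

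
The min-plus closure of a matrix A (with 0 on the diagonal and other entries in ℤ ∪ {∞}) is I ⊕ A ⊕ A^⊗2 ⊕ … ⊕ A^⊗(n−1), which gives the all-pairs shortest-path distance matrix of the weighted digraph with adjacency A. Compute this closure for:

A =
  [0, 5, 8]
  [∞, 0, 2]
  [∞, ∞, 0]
Closure =
  [0, 5, 7]
  [∞, 0, 2]
  [∞, ∞, 0]

This is the Floyd-Warshall all-pairs shortest-path computation. For each intermediate vertex k = 0, 1, …, 2, update dist[i][j] ← min(dist[i][j], dist[i][k] + dist[k][j]). The final matrix gives, for each (i, j), the minimum total weight of any directed path from i to j (possibly empty when i = j).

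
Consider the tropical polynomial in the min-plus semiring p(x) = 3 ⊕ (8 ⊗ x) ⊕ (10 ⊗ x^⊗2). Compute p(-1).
p(-1) = 3

A tropical monomial a ⊗ x^⊗i evaluates to a + i · x. Evaluating each term at x = -1:
  Term 0 contributes 3 + 0 · -1 = 3
  Term 1 contributes 8 + 1 · -1 = 7
  Term 2 contributes 10 + 2 · -1 = 8
p(-1) = ⊕ of these = min[3, 7, 8] = 3.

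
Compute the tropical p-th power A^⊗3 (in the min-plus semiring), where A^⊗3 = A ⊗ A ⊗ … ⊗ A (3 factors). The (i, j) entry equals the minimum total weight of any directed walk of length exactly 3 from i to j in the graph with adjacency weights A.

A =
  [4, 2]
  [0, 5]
A^⊗3 =
  [6, 4]
  [2, 6]

Each entry (A^⊗3)_ij equals the minimum over all length-3 walks i = v_0 → v_1 → … → v_3 = j of Σ_t A[v_t][v_{t+1}]. For example, for (i, j) = (0, 1) we minimise over 4 possible intermediate vertex sequences; the minimum is 4, attained along the walk 0 → 1 → 0 → 1.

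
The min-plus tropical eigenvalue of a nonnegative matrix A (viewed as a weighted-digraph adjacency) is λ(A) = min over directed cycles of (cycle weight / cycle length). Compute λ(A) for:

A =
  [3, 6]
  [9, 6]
λ(A) = 3

Enumerate directed cycles and compute their means (weight / length). Sample:
  cycle 0 → 0: weight = 3, length = 1, mean = 3/1 ≈ 3.000
  cycle 1 → 1: weight = 6, length = 1, mean = 6/1 ≈ 6.000
  cycle 0 → 1 → 0: weight = 15, length = 2, mean = 15/2 ≈ 7.500
  cycle 1 → 0 → 1: weight = 15, length = 2, mean = 15/2 ≈ 7.500
Minimum mean = 3.000, attained e.g. along the cycle 0 → 0 with weight 3 and length 1. So λ(A) = 3/1 = 3.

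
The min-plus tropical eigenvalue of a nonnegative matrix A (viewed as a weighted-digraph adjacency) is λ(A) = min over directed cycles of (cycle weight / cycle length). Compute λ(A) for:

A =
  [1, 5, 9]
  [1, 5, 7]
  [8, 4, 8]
λ(A) = 1

Enumerate directed cycles and compute their means (weight / length). Sample:
  cycle 0 → 0: weight = 1, length = 1, mean = 1/1 ≈ 1.000
  cycle 1 → 1: weight = 5, length = 1, mean = 5/1 ≈ 5.000
  cycle 2 → 2: weight = 8, length = 1, mean = 8/1 ≈ 8.000
  cycle 0 → 1 → 0: weight = 6, length = 2, mean = 6/2 ≈ 3.000
  cycle 0 → 2 → 0: weight = 17, length = 2, mean = 17/2 ≈ 8.500
  cycle 1 → 0 → 1: weight = 6, length = 2, mean = 6/2 ≈ 3.000
Minimum mean = 1.000, attained e.g. along the cycle 0 → 0 with weight 1 and length 1. So λ(A) = 1/1 = 1.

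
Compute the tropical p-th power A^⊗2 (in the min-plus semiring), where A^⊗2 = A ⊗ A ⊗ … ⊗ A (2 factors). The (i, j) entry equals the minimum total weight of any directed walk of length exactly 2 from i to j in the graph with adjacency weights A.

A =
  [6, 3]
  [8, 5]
A^⊗2 =
  [11, 8]
  [13, 10]

Each entry (A^⊗2)_ij equals the minimum over all length-2 walks i = v_0 → v_1 → … → v_2 = j of Σ_t A[v_t][v_{t+1}]. For example, for (i, j) = (0, 1) we minimise over 2 possible intermediate vertex sequences; the minimum is 8, attained along the walk 0 → 1 → 1.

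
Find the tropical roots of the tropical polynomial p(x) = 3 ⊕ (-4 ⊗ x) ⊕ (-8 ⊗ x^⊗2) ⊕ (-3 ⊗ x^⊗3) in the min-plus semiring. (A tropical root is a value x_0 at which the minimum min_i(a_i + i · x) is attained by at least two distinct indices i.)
Roots: {-5, 4, 7}

Each tropical root is a break point of the lower envelope of the lines y = a_i + i · x (there are 4 lines, with slopes 0, 1, ..., 3). Only the lines that attain the minimum somewhere contribute to roots; other lines are dominated. Here the surviving (envelope) indices are i = 3, i = 2, i = 1, i = 0.
Intersections between consecutive envelope lines give the roots: for adjacent envelope indices i < j the intersection is x = (a_i − a_j) / (j − i). Reading off the sorted break points: {-5, 4, 7}.
Verification: at each break x_0, at least two indices attain the minimum of min_i(a_i + i · x_0).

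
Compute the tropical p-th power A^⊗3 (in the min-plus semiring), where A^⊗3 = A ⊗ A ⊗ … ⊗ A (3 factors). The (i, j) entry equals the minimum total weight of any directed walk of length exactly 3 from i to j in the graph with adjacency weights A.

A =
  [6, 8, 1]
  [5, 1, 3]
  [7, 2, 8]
A^⊗3 =
  [8, 4, 6]
  [7, 3, 5]
  [8, 4, 6]

Each entry (A^⊗3)_ij equals the minimum over all length-3 walks i = v_0 → v_1 → … → v_3 = j of Σ_t A[v_t][v_{t+1}]. For example, for (i, j) = (0, 2) we minimise over 9 possible intermediate vertex sequences; the minimum is 6, attained along the walk 0 → 2 → 1 → 2.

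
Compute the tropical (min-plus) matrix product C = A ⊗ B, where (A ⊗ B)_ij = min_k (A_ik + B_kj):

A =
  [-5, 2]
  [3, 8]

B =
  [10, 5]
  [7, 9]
A ⊗ B =
  [5, 0]
  [13, 8]

Apply the min-plus product entry-by-entry:
  C[0][0] = min over k of (A[0][0] + B[0][0] = -5 + 10 = 5, A[0][1] + B[1][0] = 2 + 7 = 9) = 5 (attained at k = 0)
  C[0][1] = min over k of (A[0][0] + B[0][1] = -5 + 5 = 0, A[0][1] + B[1][1] = 2 + 9 = 11) = 0 (attained at k = 0)
  C[1][0] = min over k of (A[1][0] + B[0][0] = 3 + 10 = 13, A[1][1] + B[1][0] = 8 + 7 = 15) = 13 (attained at k = 0)
  C[1][1] = min over k of (A[1][0] + B[0][1] = 3 + 5 = 8, A[1][1] + B[1][1] = 8 + 9 = 17) = 8 (attained at k = 0)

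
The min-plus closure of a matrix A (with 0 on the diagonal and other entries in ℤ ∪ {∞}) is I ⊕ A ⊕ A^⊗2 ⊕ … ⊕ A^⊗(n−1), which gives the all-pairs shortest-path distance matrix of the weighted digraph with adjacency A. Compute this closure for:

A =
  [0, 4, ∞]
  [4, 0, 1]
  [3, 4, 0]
Closure =
  [0, 4, 5]
  [4, 0, 1]
  [3, 4, 0]

This is the Floyd-Warshall all-pairs shortest-path computation. For each intermediate vertex k = 0, 1, …, 2, update dist[i][j] ← min(dist[i][j], dist[i][k] + dist[k][j]). The final matrix gives, for each (i, j), the minimum total weight of any directed path from i to j (possibly empty when i = j).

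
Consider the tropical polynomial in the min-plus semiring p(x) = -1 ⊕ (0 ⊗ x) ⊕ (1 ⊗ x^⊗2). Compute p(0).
p(0) = -1

A tropical monomial a ⊗ x^⊗i evaluates to a + i · x. Evaluating each term at x = 0:
  Term 0 contributes -1 + 0 · 0 = -1
  Term 1 contributes 0 + 1 · 0 = 0
  Term 2 contributes 1 + 2 · 0 = 1
p(0) = ⊕ of these = min[-1, 0, 1] = -1.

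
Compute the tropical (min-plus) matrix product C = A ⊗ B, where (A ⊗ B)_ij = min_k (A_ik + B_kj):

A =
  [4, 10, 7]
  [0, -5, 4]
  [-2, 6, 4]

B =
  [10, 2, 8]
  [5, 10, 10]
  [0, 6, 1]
A ⊗ B =
  [7, 6, 8]
  [0, 2, 5]
  [4, 0, 5]

Apply the min-plus product entry-by-entry:
  C[0][0] = min over k of (A[0][0] + B[0][0] = 4 + 10 = 14, A[0][1] + B[1][0] = 10 + 5 = 15, A[0][2] + B[2][0] = 7 + 0 = 7) = 7 (attained at k = 2)
  C[0][1] = min over k of (A[0][0] + B[0][1] = 4 + 2 = 6, A[0][1] + B[1][1] = 10 + 10 = 20, A[0][2] + B[2][1] = 7 + 6 = 13) = 6 (attained at k = 0)
  C[0][2] = min over k of (A[0][0] + B[0][2] = 4 + 8 = 12, A[0][1] + B[1][2] = 10 + 10 = 20, A[0][2] + B[2][2] = 7 + 1 = 8) = 8 (attained at k = 2)
  C[1][0] = min over k of (A[1][0] + B[0][0] = 0 + 10 = 10, A[1][1] + B[1][0] = -5 + 5 = 0, A[1][2] + B[2][0] = 4 + 0 = 4) = 0 (attained at k = 1)
  C[1][1] = min over k of (A[1][0] + B[0][1] = 0 + 2 = 2, A[1][1] + B[1][1] = -5 + 10 = 5, A[1][2] + B[2][1] = 4 + 6 = 10) = 2 (attained at k = 0)
  C[1][2] = min over k of (A[1][0] + B[0][2] = 0 + 8 = 8, A[1][1] + B[1][2] = -5 + 10 = 5, A[1][2] + B[2][2] = 4 + 1 = 5) = 5 (attained at k = 1)
  C[2][0] = min over k of (A[2][0] + B[0][0] = -2 + 10 = 8, A[2][1] + B[1][0] = 6 + 5 = 11, A[2][2] + B[2][0] = 4 + 0 = 4) = 4 (attained at k = 2)
  C[2][1] = min over k of (A[2][0] + B[0][1] = -2 + 2 = 0, A[2][1] + B[1][1] = 6 + 10 = 16, A[2][2] + B[2][1] = 4 + 6 = 10) = 0 (attained at k = 0)
  C[2][2] = min over k of (A[2][0] + B[0][2] = -2 + 8 = 6, A[2][1] + B[1][2] = 6 + 10 = 16, A[2][2] + B[2][2] = 4 + 1 = 5) = 5 (attained at k = 2)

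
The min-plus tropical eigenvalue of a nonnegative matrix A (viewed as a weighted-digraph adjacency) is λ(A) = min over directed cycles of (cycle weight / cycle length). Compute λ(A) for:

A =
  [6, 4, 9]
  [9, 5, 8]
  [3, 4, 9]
λ(A) = 5

Enumerate directed cycles and compute their means (weight / length). Sample:
  cycle 0 → 0: weight = 6, length = 1, mean = 6/1 ≈ 6.000
  cycle 1 → 1: weight = 5, length = 1, mean = 5/1 ≈ 5.000
  cycle 2 → 2: weight = 9, length = 1, mean = 9/1 ≈ 9.000
  cycle 0 → 1 → 0: weight = 13, length = 2, mean = 13/2 ≈ 6.500
  cycle 0 → 2 → 0: weight = 12, length = 2, mean = 12/2 ≈ 6.000
  cycle 1 → 0 → 1: weight = 13, length = 2, mean = 13/2 ≈ 6.500
Minimum mean = 5.000, attained e.g. along the cycle 1 → 1 with weight 5 and length 1. So λ(A) = 5/1 = 5.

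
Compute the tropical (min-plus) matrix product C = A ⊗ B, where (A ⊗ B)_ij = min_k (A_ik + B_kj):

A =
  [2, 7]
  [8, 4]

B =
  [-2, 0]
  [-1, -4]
A ⊗ B =
  [0, 2]
  [3, 0]

Apply the min-plus product entry-by-entry:
  C[0][0] = min over k of (A[0][0] + B[0][0] = 2 + -2 = 0, A[0][1] + B[1][0] = 7 + -1 = 6) = 0 (attained at k = 0)
  C[0][1] = min over k of (A[0][0] + B[0][1] = 2 + 0 = 2, A[0][1] + B[1][1] = 7 + -4 = 3) = 2 (attained at k = 0)
  C[1][0] = min over k of (A[1][0] + B[0][0] = 8 + -2 = 6, A[1][1] + B[1][0] = 4 + -1 = 3) = 3 (attained at k = 1)
  C[1][1] = min over k of (A[1][0] + B[0][1] = 8 + 0 = 8, A[1][1] + B[1][1] = 4 + -4 = 0) = 0 (attained at k = 1)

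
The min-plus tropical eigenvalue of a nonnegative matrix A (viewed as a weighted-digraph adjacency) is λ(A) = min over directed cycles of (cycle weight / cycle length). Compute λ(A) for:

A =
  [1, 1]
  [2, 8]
λ(A) = 1

Enumerate directed cycles and compute their means (weight / length). Sample:
  cycle 0 → 0: weight = 1, length = 1, mean = 1/1 ≈ 1.000
  cycle 1 → 1: weight = 8, length = 1, mean = 8/1 ≈ 8.000
  cycle 0 → 1 → 0: weight = 3, length = 2, mean = 3/2 ≈ 1.500
  cycle 1 → 0 → 1: weight = 3, length = 2, mean = 3/2 ≈ 1.500
Minimum mean = 1.000, attained e.g. along the cycle 0 → 0 with weight 1 and length 1. So λ(A) = 1/1 = 1.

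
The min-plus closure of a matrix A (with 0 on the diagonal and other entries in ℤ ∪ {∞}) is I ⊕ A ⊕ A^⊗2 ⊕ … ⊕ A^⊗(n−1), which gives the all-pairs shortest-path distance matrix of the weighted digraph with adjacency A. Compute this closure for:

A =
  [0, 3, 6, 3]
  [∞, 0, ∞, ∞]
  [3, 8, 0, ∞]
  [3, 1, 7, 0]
Closure =
  [0, 3, 6, 3]
  [∞, 0, ∞, ∞]
  [3, 6, 0, 6]
  [3, 1, 7, 0]

This is the Floyd-Warshall all-pairs shortest-path computation. For each intermediate vertex k = 0, 1, …, 3, update dist[i][j] ← min(dist[i][j], dist[i][k] + dist[k][j]). The final matrix gives, for each (i, j), the minimum total weight of any directed path from i to j (possibly empty when i = j).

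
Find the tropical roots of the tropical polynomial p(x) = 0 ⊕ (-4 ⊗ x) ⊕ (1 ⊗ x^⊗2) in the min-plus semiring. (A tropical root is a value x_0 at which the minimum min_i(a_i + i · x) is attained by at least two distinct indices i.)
Roots: {-5, 4}

Each tropical root is a break point of the lower envelope of the lines y = a_i + i · x (there are 3 lines, with slopes 0, 1, ..., 2). Only the lines that attain the minimum somewhere contribute to roots; other lines are dominated. Here the surviving (envelope) indices are i = 2, i = 1, i = 0.
Intersections between consecutive envelope lines give the roots: for adjacent envelope indices i < j the intersection is x = (a_i − a_j) / (j − i). Reading off the sorted break points: {-5, 4}.
Verification: at each break x_0, at least two indices attain the minimum of min_i(a_i + i · x_0).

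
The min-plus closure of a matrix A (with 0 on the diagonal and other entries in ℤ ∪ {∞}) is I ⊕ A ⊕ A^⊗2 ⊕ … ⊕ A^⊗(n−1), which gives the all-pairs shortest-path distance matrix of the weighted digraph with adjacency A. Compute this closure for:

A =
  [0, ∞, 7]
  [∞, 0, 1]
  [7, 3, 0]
Closure =
  [0, 10, 7]
  [8, 0, 1]
  [7, 3, 0]

This is the Floyd-Warshall all-pairs shortest-path computation. For each intermediate vertex k = 0, 1, …, 2, update dist[i][j] ← min(dist[i][j], dist[i][k] + dist[k][j]). The final matrix gives, for each (i, j), the minimum total weight of any directed path from i to j (possibly empty when i = j).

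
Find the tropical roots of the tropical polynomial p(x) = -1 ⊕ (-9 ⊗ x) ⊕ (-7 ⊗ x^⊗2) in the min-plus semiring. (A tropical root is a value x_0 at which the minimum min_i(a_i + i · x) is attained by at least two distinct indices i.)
Roots: {-2, 8}

Each tropical root is a break point of the lower envelope of the lines y = a_i + i · x (there are 3 lines, with slopes 0, 1, ..., 2). Only the lines that attain the minimum somewhere contribute to roots; other lines are dominated. Here the surviving (envelope) indices are i = 2, i = 1, i = 0.
Intersections between consecutive envelope lines give the roots: for adjacent envelope indices i < j the intersection is x = (a_i − a_j) / (j − i). Reading off the sorted break points: {-2, 8}.
Verification: at each break x_0, at least two indices attain the minimum of min_i(a_i + i · x_0).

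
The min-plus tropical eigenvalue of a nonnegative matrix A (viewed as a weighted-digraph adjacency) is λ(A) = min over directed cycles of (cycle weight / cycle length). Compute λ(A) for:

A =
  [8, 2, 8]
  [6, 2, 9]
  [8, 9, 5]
λ(A) = 2

Enumerate directed cycles and compute their means (weight / length). Sample:
  cycle 0 → 0: weight = 8, length = 1, mean = 8/1 ≈ 8.000
  cycle 1 → 1: weight = 2, length = 1, mean = 2/1 ≈ 2.000
  cycle 2 → 2: weight = 5, length = 1, mean = 5/1 ≈ 5.000
  cycle 0 → 1 → 0: weight = 8, length = 2, mean = 8/2 ≈ 4.000
  cycle 0 → 2 → 0: weight = 16, length = 2, mean = 16/2 ≈ 8.000
  cycle 1 → 0 → 1: weight = 8, length = 2, mean = 8/2 ≈ 4.000
Minimum mean = 2.000, attained e.g. along the cycle 1 → 1 with weight 2 and length 1. So λ(A) = 2/1 = 2.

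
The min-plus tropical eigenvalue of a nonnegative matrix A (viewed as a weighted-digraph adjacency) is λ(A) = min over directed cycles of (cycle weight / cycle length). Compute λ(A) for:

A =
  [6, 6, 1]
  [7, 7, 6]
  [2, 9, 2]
λ(A) = 3/2

Enumerate directed cycles and compute their means (weight / length). Sample:
  cycle 0 → 0: weight = 6, length = 1, mean = 6/1 ≈ 6.000
  cycle 1 → 1: weight = 7, length = 1, mean = 7/1 ≈ 7.000
  cycle 2 → 2: weight = 2, length = 1, mean = 2/1 ≈ 2.000
  cycle 0 → 1 → 0: weight = 13, length = 2, mean = 13/2 ≈ 6.500
  cycle 0 → 2 → 0: weight = 3, length = 2, mean = 3/2 ≈ 1.500
  cycle 1 → 0 → 1: weight = 13, length = 2, mean = 13/2 ≈ 6.500
Minimum mean = 1.500, attained e.g. along the cycle 0 → 2 → 0 with weight 3 and length 2. So λ(A) = 3/2 = 3/2.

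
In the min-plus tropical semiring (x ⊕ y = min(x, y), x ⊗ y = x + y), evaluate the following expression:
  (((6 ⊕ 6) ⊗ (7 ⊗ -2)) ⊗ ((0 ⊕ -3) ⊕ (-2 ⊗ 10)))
(((6 ⊕ 6) ⊗ (7 ⊗ -2)) ⊗ ((0 ⊕ -3) ⊕ (-2 ⊗ 10))) = 8

Expand innermost to outermost. Recall ⊕ takes the minimum of its arguments and ⊗ takes their sum. Working out the expression (((6 ⊕ 6) ⊗ (7 ⊗ -2)) ⊗ ((0 ⊕ -3) ⊕ (-2 ⊗ 10))) gives 8.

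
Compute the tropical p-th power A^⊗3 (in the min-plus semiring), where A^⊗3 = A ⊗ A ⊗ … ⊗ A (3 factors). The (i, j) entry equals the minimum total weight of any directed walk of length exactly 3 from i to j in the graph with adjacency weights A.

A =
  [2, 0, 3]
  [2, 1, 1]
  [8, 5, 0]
A^⊗3 =
  [3, 2, 1]
  [4, 3, 1]
  [7, 5, 0]

Each entry (A^⊗3)_ij equals the minimum over all length-3 walks i = v_0 → v_1 → … → v_3 = j of Σ_t A[v_t][v_{t+1}]. For example, for (i, j) = (0, 2) we minimise over 9 possible intermediate vertex sequences; the minimum is 1, attained along the walk 0 → 1 → 2 → 2.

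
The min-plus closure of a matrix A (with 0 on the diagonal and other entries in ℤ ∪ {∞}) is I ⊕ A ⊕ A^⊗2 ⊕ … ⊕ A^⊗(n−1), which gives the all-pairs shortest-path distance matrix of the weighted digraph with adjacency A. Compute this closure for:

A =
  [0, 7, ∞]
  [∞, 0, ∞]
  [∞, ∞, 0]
Closure =
  [0, 7, ∞]
  [∞, 0, ∞]
  [∞, ∞, 0]

This is the Floyd-Warshall all-pairs shortest-path computation. For each intermediate vertex k = 0, 1, …, 2, update dist[i][j] ← min(dist[i][j], dist[i][k] + dist[k][j]). The final matrix gives, for each (i, j), the minimum total weight of any directed path from i to j (possibly empty when i = j).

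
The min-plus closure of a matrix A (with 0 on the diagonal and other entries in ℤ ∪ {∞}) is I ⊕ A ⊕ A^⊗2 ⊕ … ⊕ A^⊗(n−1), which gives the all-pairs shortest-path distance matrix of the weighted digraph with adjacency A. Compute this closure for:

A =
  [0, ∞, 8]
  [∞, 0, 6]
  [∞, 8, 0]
Closure =
  [0, 16, 8]
  [∞, 0, 6]
  [∞, 8, 0]

This is the Floyd-Warshall all-pairs shortest-path computation. For each intermediate vertex k = 0, 1, …, 2, update dist[i][j] ← min(dist[i][j], dist[i][k] + dist[k][j]). The final matrix gives, for each (i, j), the minimum total weight of any directed path from i to j (possibly empty when i = j).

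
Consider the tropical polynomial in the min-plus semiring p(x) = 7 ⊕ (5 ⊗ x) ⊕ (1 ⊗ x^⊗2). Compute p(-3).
p(-3) = -5

A tropical monomial a ⊗ x^⊗i evaluates to a + i · x. Evaluating each term at x = -3:
  Term 0 contributes 7 + 0 · -3 = 7
  Term 1 contributes 5 + 1 · -3 = 2
  Term 2 contributes 1 + 2 · -3 = -5
p(-3) = ⊕ of these = min[7, 2, -5] = -5.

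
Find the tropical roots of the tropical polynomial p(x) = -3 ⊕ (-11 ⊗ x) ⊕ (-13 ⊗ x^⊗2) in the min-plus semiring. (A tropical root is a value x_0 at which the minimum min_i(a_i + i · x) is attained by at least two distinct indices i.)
Roots: {2, 8}

Each tropical root is a break point of the lower envelope of the lines y = a_i + i · x (there are 3 lines, with slopes 0, 1, ..., 2). Only the lines that attain the minimum somewhere contribute to roots; other lines are dominated. Here the surviving (envelope) indices are i = 2, i = 1, i = 0.
Intersections between consecutive envelope lines give the roots: for adjacent envelope indices i < j the intersection is x = (a_i − a_j) / (j − i). Reading off the sorted break points: {2, 8}.
Verification: at each break x_0, at least two indices attain the minimum of min_i(a_i + i · x_0).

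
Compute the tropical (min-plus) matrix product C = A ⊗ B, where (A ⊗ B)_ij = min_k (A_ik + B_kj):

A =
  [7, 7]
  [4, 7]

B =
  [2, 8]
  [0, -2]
A ⊗ B =
  [7, 5]
  [6, 5]

Apply the min-plus product entry-by-entry:
  C[0][0] = min over k of (A[0][0] + B[0][0] = 7 + 2 = 9, A[0][1] + B[1][0] = 7 + 0 = 7) = 7 (attained at k = 1)
  C[0][1] = min over k of (A[0][0] + B[0][1] = 7 + 8 = 15, A[0][1] + B[1][1] = 7 + -2 = 5) = 5 (attained at k = 1)
  C[1][0] = min over k of (A[1][0] + B[0][0] = 4 + 2 = 6, A[1][1] + B[1][0] = 7 + 0 = 7) = 6 (attained at k = 0)
  C[1][1] = min over k of (A[1][0] + B[0][1] = 4 + 8 = 12, A[1][1] + B[1][1] = 7 + -2 = 5) = 5 (attained at k = 1)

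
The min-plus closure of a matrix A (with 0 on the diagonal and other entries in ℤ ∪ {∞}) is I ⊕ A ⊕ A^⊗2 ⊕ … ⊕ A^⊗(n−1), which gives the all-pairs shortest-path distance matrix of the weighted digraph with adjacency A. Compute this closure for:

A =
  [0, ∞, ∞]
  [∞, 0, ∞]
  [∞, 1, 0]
Closure =
  [0, ∞, ∞]
  [∞, 0, ∞]
  [∞, 1, 0]

This is the Floyd-Warshall all-pairs shortest-path computation. For each intermediate vertex k = 0, 1, …, 2, update dist[i][j] ← min(dist[i][j], dist[i][k] + dist[k][j]). The final matrix gives, for each (i, j), the minimum total weight of any directed path from i to j (possibly empty when i = j).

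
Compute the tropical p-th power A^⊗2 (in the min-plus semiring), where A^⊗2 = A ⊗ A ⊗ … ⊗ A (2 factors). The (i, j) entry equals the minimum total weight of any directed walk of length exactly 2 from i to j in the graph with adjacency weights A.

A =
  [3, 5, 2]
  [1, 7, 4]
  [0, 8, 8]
A^⊗2 =
  [2, 8, 5]
  [4, 6, 3]
  [3, 5, 2]

Each entry (A^⊗2)_ij equals the minimum over all length-2 walks i = v_0 → v_1 → … → v_2 = j of Σ_t A[v_t][v_{t+1}]. For example, for (i, j) = (0, 2) we minimise over 3 possible intermediate vertex sequences; the minimum is 5, attained along the walk 0 → 0 → 2.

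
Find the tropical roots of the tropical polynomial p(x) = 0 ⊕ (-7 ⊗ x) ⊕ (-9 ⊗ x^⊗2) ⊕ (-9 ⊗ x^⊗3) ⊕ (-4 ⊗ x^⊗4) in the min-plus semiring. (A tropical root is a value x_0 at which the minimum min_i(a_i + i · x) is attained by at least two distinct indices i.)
Roots: {-5, 0, 2, 7}

Each tropical root is a break point of the lower envelope of the lines y = a_i + i · x (there are 5 lines, with slopes 0, 1, ..., 4). Only the lines that attain the minimum somewhere contribute to roots; other lines are dominated. Here the surviving (envelope) indices are i = 4, i = 3, i = 2, i = 1, i = 0.
Intersections between consecutive envelope lines give the roots: for adjacent envelope indices i < j the intersection is x = (a_i − a_j) / (j − i). Reading off the sorted break points: {-5, 0, 2, 7}.
Verification: at each break x_0, at least two indices attain the minimum of min_i(a_i + i · x_0).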